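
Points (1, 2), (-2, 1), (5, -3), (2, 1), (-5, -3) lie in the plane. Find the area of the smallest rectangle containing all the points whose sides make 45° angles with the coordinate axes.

60.5

In coordinates u = x + y, v = x − y the rectangle is axis-aligned; the map (x,y)→(u,v) scales areas by 2.
u-values: 3, -1, 2, 3, -8; range = 3 − (-8) = 11.
v-values: -1, -3, 8, 1, -2; range = 8 − (-3) = 11.
Area = (11 × 11) / 2 = 60.5.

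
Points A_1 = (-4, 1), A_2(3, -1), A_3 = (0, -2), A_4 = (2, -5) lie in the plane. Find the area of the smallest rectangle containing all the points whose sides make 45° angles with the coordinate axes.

30

In coordinates u = x + y, v = x − y the rectangle is axis-aligned; the map (x,y)→(u,v) scales areas by 2.
u-values: -3, 2, -2, -3; range = 2 − (-3) = 5.
v-values: -5, 4, 2, 7; range = 7 − (-5) = 12.
Area = (5 × 12) / 2 = 30.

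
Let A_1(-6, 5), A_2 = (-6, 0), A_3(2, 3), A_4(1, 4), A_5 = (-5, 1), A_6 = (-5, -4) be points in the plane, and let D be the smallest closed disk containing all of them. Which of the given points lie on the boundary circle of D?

The minimum enclosing circle of a finite set is fixed by two of the points (as a diameter) or three (as a circumcircle).
The minimum enclosing circle is determined by three boundary points: A_1, A_3, A_6.
Their circumcentre is (-2.8, 0.8) with r² = 27.88.
The farthest remaining point A_4 is at distance² 24.68 ≤ 27.88.
The points at distance exactly r from the centre are A_1, A_3, A_6 — 3 points.

A_1, A_3, A_6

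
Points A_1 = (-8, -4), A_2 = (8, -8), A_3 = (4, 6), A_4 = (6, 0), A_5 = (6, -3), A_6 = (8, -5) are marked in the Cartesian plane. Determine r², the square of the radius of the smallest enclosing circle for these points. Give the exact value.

A smallest enclosing disk is always determined by at most three of the input points on its boundary.
The minimum enclosing circle is determined by three boundary points: A_1, A_2, A_3.
Their circumcentre is (23/26, -32/13) with r² = 54961/676.
The farthest remaining point A_6 is at distance² 38581/676 ≤ 54961/676.

54961/676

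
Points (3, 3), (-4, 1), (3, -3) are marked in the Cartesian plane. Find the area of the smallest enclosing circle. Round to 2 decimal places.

Call the three points A, B, C in the order given.
Side lengths²: AB² = 53, AC² = 36, BC² = 65.
Since BC² = 65 < 53 + 36 = 89, the triangle is acute, so the smallest enclosing circle is the circumcircle.
Circumcentre = (1/14, 0), r² = 3445/196.
Area = π·r² = π·3445/196 ≈ 55.22.

55.22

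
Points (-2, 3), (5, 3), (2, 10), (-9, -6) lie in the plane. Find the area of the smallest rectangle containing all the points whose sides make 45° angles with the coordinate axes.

135

In coordinates u = x + y, v = x − y the rectangle is axis-aligned; the map (x,y)→(u,v) scales areas by 2.
u-values: 1, 8, 12, -15; range = 12 − (-15) = 27.
v-values: -5, 2, -8, -3; range = 2 − (-8) = 10.
Area = (27 × 10) / 2 = 135.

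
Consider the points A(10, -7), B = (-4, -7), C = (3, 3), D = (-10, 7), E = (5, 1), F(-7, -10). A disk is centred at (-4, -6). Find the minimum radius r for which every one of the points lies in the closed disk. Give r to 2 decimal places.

14.32

The required radius is the distance from (-4, -6) to the farthest point.
Squared distances: 197, 1, 130, 205, 130, 25.
Maximum is 205, attained at D.
r = √205 ≈ 14.32.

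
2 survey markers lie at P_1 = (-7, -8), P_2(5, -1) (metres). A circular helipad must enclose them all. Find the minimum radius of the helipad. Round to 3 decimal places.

6.946

The smallest circle enclosing two points has them as diameter endpoints.
Centre = midpoint = (-1, -4.5); r² = |P_1P_2|²/4 = 193/4 = 48.25.
r = √(48.25) ≈ 6.946.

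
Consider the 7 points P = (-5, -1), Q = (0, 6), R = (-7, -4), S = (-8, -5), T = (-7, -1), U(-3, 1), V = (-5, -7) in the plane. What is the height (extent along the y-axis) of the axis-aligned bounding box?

max y = 6, min y = -7, so height = 13.

13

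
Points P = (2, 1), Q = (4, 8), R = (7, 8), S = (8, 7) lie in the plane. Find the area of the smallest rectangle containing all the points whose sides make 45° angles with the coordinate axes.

In coordinates u = x + y, v = x − y the rectangle is axis-aligned; the map (x,y)→(u,v) scales areas by 2.
u-values: 3, 12, 15, 15; range = 15 − 3 = 12.
v-values: 1, -4, -1, 1; range = 1 − (-4) = 5.
Area = (12 × 5) / 2 = 30.

30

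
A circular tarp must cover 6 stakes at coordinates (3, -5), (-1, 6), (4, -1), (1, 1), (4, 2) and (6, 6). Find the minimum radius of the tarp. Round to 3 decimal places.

6.066

The minimum enclosing circle is determined by three boundary points: (3, -5), (-1, 6), (6, 6).
Their circumcentre is (2.5, 23/22) with r² = 8905/242.
The farthest remaining point (4, -1) is at distance² 1557/242 ≤ 8905/242.
r = √(8905/242) ≈ 6.066.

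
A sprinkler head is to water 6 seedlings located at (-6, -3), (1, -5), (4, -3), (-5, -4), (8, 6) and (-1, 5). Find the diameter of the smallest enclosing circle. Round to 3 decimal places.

The minimum enclosing circle of a finite set is fixed by two of the points (as a diameter) or three (as a circumcircle).
The farthest pair is (-6, -3)–(8, 6) with squared distance 277. The circle on this segment as diameter has centre (1, 1.5) and r² = 277/4 = 69.25.
Check (1, -5): distance² to centre = 42.25 ≤ 69.25, so it lies inside.
All remaining points lie in this disk, and no smaller disk contains both endpoints, so this is the minimum enclosing circle.
Diameter = 2r = 2√(69.25) ≈ 16.643.

16.643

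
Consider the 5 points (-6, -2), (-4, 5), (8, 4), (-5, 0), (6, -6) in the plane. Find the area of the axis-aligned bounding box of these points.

154

x ranges over [-6, 8], width 14.
y ranges over [-6, 5], height 11.
Area = 14 × 11 = 154.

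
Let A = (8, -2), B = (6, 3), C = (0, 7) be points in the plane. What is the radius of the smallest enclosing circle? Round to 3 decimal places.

6.021

Side lengths²: AB² = 29, AC² = 145, BC² = 52.
Since AC² = 145 ≥ 52 + 29 = 81, the angle opposite AC is not acute, so the smallest enclosing circle has AC as diameter.
Centre = midpoint of AC = (4, 2.5), r² = 145/4 = 36.25.
r = √(36.25) ≈ 6.021.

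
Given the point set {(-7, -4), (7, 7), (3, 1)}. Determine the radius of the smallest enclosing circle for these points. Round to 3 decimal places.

8.902

Call the three points A, B, C in the order given.
Side lengths²: AB² = 317, AC² = 125, BC² = 52.
Since AB² = 317 ≥ 125 + 52 = 177, the angle opposite AB is not acute, so the smallest enclosing circle has AB as diameter.
Centre = midpoint of AB = (0, 1.5), r² = 317/4 = 79.25.
r = √(79.25) ≈ 8.902.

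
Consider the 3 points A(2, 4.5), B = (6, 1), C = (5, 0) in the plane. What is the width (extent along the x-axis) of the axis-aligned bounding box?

4

max x = 6, min x = 2, so width = 4.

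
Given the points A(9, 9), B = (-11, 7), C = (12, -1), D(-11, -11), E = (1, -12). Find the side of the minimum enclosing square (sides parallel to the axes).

23

The bounding box has width 23 and height 21.
An axis-aligned square enclosing the set must have side ≥ max(width, height).
So the minimum side is max(23, 21) = 23.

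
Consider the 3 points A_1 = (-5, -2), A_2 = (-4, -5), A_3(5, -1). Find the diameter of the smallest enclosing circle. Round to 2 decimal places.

Side lengths²: A_1A_2² = 10, A_1A_3² = 101, A_2A_3² = 97.
Since A_1A_3² = 101 < 97 + 10 = 107, the triangle is acute, so the smallest enclosing circle is the circumcircle.
Circumcentre = (3/62, -123/62), r² = 48985/1922.
Diameter = 2r = 2√(48985/1922) ≈ 10.10.

10.10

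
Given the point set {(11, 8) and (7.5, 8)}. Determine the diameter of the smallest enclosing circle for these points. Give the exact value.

3.5

The smallest circle enclosing two points has them as diameter endpoints.
Centre = midpoint = (9.25, 8); r² = |(11, 8)−(7.5, 8)|²/4 = 12.25/4 = 3.0625.
Diameter = 2r = 2√(3.0625) = 3.5.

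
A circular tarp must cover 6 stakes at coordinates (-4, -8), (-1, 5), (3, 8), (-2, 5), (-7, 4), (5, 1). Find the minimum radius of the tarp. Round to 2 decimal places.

8.73

The farthest pair is (-4, -8)–(3, 8) with squared distance 305. The circle on this segment as diameter has centre (-0.5, 0) and r² = 305/4 = 76.25.
Check (-1, 5): distance² to centre = 25.25 ≤ 76.25, so it lies inside.
All remaining points lie in this disk, and no smaller disk contains both endpoints, so this is the minimum enclosing circle.
r = √(76.25) ≈ 8.73.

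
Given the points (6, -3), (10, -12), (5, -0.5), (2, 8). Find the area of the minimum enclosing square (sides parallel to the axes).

400

The bounding box has width 8 and height 20.
An axis-aligned square enclosing the set must have side ≥ max(width, height).
So the minimum side is max(8, 20) = 20.
Area = 20² = 400.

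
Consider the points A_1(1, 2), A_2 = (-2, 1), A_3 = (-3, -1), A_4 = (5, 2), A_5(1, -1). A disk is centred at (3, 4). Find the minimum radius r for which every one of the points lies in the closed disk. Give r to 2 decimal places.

7.81

The required radius is the distance from (3, 4) to the farthest point.
Squared distances: 8, 34, 61, 8, 29.
Maximum is 61, attained at A_3.
r = √61 ≈ 7.81.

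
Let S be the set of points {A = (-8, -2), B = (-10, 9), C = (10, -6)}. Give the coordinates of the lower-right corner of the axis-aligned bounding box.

x-range [-10, 10], y-range [-6, 9].
The lower-right corner is (10, -6).

(10, -6)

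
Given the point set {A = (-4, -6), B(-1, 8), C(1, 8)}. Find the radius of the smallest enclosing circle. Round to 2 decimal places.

Side lengths²: AB² = 205, AC² = 221, BC² = 4.
Since AC² = 221 ≥ 205 + 4 = 209, the angle opposite AC is not acute, so the smallest enclosing circle has AC as diameter.
Centre = midpoint of AC = (-1.5, 1), r² = 221/4 = 55.25.
r = √(55.25) ≈ 7.43.

7.43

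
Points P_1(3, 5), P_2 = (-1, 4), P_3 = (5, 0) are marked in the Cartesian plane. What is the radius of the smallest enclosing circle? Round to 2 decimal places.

Side lengths²: P_1P_2² = 17, P_1P_3² = 29, P_2P_3² = 52.
Since P_2P_3² = 52 ≥ 29 + 17 = 46, the angle opposite P_2P_3 is not acute, so the smallest enclosing circle has P_2P_3 as diameter.
Centre = midpoint of P_2P_3 = (2, 2), r² = 52/4 = 13.
r = √13 ≈ 3.61.

3.61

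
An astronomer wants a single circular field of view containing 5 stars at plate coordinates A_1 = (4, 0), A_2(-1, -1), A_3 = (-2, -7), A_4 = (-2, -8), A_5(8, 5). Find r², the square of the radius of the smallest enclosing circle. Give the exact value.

67.25

By Welzl's lemma the MEC is supported by two points (diametrically opposite) or three points (on a circumcircle).
The farthest pair is A_4–A_5 with squared distance 269. The circle on this segment as diameter has centre (3, -1.5) and r² = 269/4 = 67.25.
Check A_1: distance² to centre = 3.25 ≤ 67.25, so it lies inside.
All remaining points lie in this disk, and no smaller disk contains both endpoints, so this is the minimum enclosing circle.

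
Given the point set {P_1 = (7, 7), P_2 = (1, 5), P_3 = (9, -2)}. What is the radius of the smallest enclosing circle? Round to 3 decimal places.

Side lengths²: P_1P_2² = 40, P_1P_3² = 85, P_2P_3² = 113.
Since P_2P_3² = 113 < 85 + 40 = 125, the triangle is acute, so the smallest enclosing circle is the circumcircle.
Circumcentre = (311/58, 111/58), r² = 48025/1682.
r = √(48025/1682) ≈ 5.343.

5.343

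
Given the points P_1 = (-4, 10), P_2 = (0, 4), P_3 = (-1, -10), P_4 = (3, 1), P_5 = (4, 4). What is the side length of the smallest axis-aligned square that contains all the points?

20

The bounding box has width 8 and height 20.
An axis-aligned square enclosing the set must have side ≥ max(width, height).
So the minimum side is max(8, 20) = 20.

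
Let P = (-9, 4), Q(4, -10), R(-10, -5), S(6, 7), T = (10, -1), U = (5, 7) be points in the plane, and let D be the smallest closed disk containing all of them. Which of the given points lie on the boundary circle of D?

By Welzl's lemma the MEC is supported by two points (diametrically opposite) or three points (on a circumcircle).
The minimum enclosing circle is determined by three boundary points: R, S, T.
Their circumcentre is (-4/11, -13/11) with r² = 13000/121.
The farthest remaining point P is at distance² 12274/121 ≤ 13000/121.
The points at distance exactly r from the centre are R, S, T — 3 points.

R, S, T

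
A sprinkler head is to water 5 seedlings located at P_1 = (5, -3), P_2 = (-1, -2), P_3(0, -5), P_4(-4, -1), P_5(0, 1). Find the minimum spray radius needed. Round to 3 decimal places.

By Welzl's lemma the MEC is supported by two points (diametrically opposite) or three points (on a circumcircle).
The farthest pair is P_1–P_4 with squared distance 85. The circle on this segment as diameter has centre (0.5, -2) and r² = 85/4 = 21.25.
Check P_2: distance² to centre = 2.25 ≤ 21.25, so it lies inside.
All remaining points lie in this disk, and no smaller disk contains both endpoints, so this is the minimum enclosing circle.
r = √(21.25) ≈ 4.610.

4.610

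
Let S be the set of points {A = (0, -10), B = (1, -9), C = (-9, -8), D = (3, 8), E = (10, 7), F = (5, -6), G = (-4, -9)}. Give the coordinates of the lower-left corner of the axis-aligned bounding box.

x-range [-9, 10], y-range [-10, 8].
The lower-left corner is (-9, -10).

(-9, -10)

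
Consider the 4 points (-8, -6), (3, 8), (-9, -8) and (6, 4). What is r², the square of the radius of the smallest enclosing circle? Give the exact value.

The minimum enclosing circle of a finite set is fixed by two of the points (as a diameter) or three (as a circumcircle).
The farthest pair is (3, 8)–(-9, -8) with squared distance 400. The circle on this segment as diameter has centre (-3, 0) and r² = 400/4 = 100.
Check (-8, -6): distance² to centre = 61 ≤ 100, so it lies inside.
All remaining points lie in this disk, and no smaller disk contains both endpoints, so this is the minimum enclosing circle.

100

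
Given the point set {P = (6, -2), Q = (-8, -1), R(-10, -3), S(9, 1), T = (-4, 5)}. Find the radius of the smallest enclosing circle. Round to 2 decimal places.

A smallest enclosing disk is always determined by at most three of the input points on its boundary.
The farthest pair is R–S with squared distance 377. The circle on this segment as diameter has centre (-0.5, -1) and r² = 377/4 = 94.25.
Check P: distance² to centre = 43.25 ≤ 94.25, so it lies inside.
All remaining points lie in this disk, and no smaller disk contains both endpoints, so this is the minimum enclosing circle.
r = √(94.25) ≈ 9.71.

9.71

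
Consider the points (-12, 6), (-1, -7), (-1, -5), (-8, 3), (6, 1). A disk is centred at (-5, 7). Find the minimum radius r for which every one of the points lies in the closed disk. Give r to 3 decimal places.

The required radius is the distance from (-5, 7) to the farthest point.
Squared distances: 50, 212, 160, 25, 157.
Maximum is 212, attained at (-1, -7).
r = √212 ≈ 14.560.

14.560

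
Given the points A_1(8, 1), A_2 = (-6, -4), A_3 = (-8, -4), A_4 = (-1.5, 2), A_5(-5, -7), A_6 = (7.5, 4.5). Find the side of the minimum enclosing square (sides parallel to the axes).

16

The bounding box has width 16 and height 11.5.
An axis-aligned square enclosing the set must have side ≥ max(width, height).
So the minimum side is max(16, 11.5) = 16.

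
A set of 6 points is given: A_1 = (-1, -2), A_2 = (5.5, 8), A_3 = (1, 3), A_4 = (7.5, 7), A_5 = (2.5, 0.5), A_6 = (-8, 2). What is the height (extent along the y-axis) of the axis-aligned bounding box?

max y = 8, min y = -2, so height = 10.

10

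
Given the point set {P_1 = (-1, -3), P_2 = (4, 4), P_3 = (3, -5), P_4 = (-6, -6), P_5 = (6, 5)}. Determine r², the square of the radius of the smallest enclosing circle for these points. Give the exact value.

The farthest pair is P_4–P_5 with squared distance 265. The circle on this segment as diameter has centre (0, -0.5) and r² = 265/4 = 66.25.
Check P_1: distance² to centre = 7.25 ≤ 66.25, so it lies inside.
All remaining points lie in this disk, and no smaller disk contains both endpoints, so this is the minimum enclosing circle.

66.25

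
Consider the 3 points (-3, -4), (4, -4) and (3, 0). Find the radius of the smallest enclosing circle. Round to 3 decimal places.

Call the three points A, B, C in the order given.
Side lengths²: AB² = 49, AC² = 52, BC² = 17.
Since AC² = 52 < 49 + 17 = 66, the triangle is acute, so the smallest enclosing circle is the circumcircle.
Circumcentre = (0.5, -2.75), r² = 13.8125.
r = √(13.8125) ≈ 3.717.

3.717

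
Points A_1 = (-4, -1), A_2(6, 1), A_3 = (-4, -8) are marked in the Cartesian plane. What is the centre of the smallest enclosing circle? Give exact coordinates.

(1, -3.5)

Side lengths²: A_1A_2² = 104, A_1A_3² = 49, A_2A_3² = 181.
Since A_2A_3² = 181 ≥ 104 + 49 = 153, the angle opposite A_2A_3 is not acute, so the smallest enclosing circle has A_2A_3 as diameter.
Centre = midpoint of A_2A_3 = (1, -3.5), r² = 181/4 = 45.25.
Centre = (1, -3.5).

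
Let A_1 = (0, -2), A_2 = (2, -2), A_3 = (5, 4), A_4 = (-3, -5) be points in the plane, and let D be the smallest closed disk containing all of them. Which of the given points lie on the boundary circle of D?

A_3, A_4

The farthest pair is A_3–A_4 with squared distance 145. The circle on this segment as diameter has centre (1, -0.5) and r² = 145/4 = 36.25.
Check A_1: distance² to centre = 3.25 ≤ 36.25, so it lies inside.
All remaining points lie in this disk, and no smaller disk contains both endpoints, so this is the minimum enclosing circle.
The points at distance exactly r from the centre are A_3, A_4 — 2 points.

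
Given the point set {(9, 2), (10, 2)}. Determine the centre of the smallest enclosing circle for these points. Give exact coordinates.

(9.5, 2)

The smallest circle enclosing two points has them as diameter endpoints.
Centre = midpoint = (9.5, 2); r² = |(9, 2)−(10, 2)|²/4 = 1/4 = 0.25.
Centre = (9.5, 2).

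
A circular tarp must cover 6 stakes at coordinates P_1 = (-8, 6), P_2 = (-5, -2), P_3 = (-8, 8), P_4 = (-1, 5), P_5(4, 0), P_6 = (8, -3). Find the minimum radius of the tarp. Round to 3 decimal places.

A smallest enclosing disk is always determined by at most three of the input points on its boundary.
The farthest pair is P_3–P_6 with squared distance 377. The circle on this segment as diameter has centre (0, 2.5) and r² = 377/4 = 94.25.
Check P_1: distance² to centre = 76.25 ≤ 94.25, so it lies inside.
All remaining points lie in this disk, and no smaller disk contains both endpoints, so this is the minimum enclosing circle.
r = √(94.25) ≈ 9.708.

9.708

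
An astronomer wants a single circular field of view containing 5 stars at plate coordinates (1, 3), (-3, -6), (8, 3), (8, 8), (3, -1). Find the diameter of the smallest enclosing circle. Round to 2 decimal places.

17.80

The farthest pair is (-3, -6)–(8, 8) with squared distance 317. The circle on this segment as diameter has centre (2.5, 1) and r² = 317/4 = 79.25.
Check (1, 3): distance² to centre = 6.25 ≤ 79.25, so it lies inside.
All remaining points lie in this disk, and no smaller disk contains both endpoints, so this is the minimum enclosing circle.
Diameter = 2r = 2√(79.25) ≈ 17.80.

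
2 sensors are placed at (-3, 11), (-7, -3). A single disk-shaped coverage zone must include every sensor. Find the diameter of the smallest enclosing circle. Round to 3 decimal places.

The smallest circle enclosing two points has them as diameter endpoints.
Centre = midpoint = (-5, 4); r² = |(-3, 11)−(-7, -3)|²/4 = 212/4 = 53.
Diameter = 2r = 2√53 ≈ 14.560.

14.560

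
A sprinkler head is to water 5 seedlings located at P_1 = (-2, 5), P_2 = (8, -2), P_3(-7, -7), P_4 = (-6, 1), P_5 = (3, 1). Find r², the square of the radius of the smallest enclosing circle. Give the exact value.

125905/1922

The minimum enclosing circle is determined by three boundary points: P_1, P_2, P_3.
Their circumcentre is (-3/62, -177/62) with r² = 125905/1922.
The farthest remaining point P_4 is at distance² 96641/1922 ≤ 125905/1922.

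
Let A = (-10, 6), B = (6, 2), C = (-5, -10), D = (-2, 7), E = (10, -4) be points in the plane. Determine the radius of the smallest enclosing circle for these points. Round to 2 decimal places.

The minimum enclosing circle of a finite set is fixed by two of the points (as a diameter) or three (as a circumcircle).
The minimum enclosing circle is determined by three boundary points: A, C, E.
Their circumcentre is (-7/18, 2/9) with r² = 40745/324.
The farthest remaining point D is at distance² 15725/324 ≤ 40745/324.
r = √(40745/324) ≈ 11.21.

11.21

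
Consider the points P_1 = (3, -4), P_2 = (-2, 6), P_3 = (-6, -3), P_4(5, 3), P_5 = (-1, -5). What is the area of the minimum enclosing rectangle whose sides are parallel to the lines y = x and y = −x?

127.5

In coordinates u = x + y, v = x − y the rectangle is axis-aligned; the map (x,y)→(u,v) scales areas by 2.
u-values: -1, 4, -9, 8, -6; range = 8 − (-9) = 17.
v-values: 7, -8, -3, 2, 4; range = 7 − (-8) = 15.
Area = (17 × 15) / 2 = 127.5.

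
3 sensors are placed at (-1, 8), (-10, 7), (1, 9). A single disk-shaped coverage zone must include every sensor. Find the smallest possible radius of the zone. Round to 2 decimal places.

Call the three points A, B, C in the order given.
Side lengths²: AB² = 82, AC² = 5, BC² = 125.
Since BC² = 125 ≥ 82 + 5 = 87, the angle opposite BC is not acute, so the smallest enclosing circle has BC as diameter.
Centre = midpoint of BC = (-4.5, 8), r² = 125/4 = 31.25.
r = √(31.25) ≈ 5.59.

5.59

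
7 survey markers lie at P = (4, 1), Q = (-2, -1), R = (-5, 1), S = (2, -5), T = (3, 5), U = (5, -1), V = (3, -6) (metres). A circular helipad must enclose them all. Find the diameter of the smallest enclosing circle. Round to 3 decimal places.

11.885

The minimum enclosing circle of a finite set is fixed by two of the points (as a diameter) or three (as a circumcircle).
The minimum enclosing circle is determined by three boundary points: R, T, V.
Their circumcentre is (0.75, -0.5) with r² = 35.3125.
The farthest remaining point S is at distance² 21.8125 ≤ 35.3125.
Diameter = 2r = 2√(35.3125) ≈ 11.885.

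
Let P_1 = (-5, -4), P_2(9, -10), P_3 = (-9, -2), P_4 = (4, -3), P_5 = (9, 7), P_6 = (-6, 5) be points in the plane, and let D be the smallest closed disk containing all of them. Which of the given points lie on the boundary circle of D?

P_2, P_3, P_5

The minimum enclosing circle is determined by three boundary points: P_2, P_3, P_5.
Their circumcentre is (2, -1.5) with r² = 121.25.
The farthest remaining point P_6 is at distance² 106.25 ≤ 121.25.
The points at distance exactly r from the centre are P_2, P_3, P_5 — 3 points.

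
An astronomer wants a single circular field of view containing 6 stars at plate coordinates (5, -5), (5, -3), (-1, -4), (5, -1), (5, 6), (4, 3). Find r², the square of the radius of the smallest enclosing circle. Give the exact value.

A smallest enclosing disk is always determined by at most three of the input points on its boundary.
The minimum enclosing circle is determined by three boundary points: (5, -5), (-1, -4), (5, 6).
Their circumcentre is (17/6, 0.5) with r² = 629/18.
The farthest remaining point (5, -3) is at distance² 305/18 ≤ 629/18.

629/18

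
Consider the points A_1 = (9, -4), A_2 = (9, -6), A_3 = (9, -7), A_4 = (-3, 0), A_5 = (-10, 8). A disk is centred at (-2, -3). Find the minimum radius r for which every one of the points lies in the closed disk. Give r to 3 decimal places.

13.601

The required radius is the distance from (-2, -3) to the farthest point.
Squared distances: 122, 130, 137, 10, 185.
Maximum is 185, attained at A_5.
r = √185 ≈ 13.601.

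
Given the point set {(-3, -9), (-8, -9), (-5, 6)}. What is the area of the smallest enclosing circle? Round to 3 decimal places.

Call the three points A, B, C in the order given.
Side lengths²: AB² = 25, AC² = 229, BC² = 234.
Since BC² = 234 < 229 + 25 = 254, the triangle is acute, so the smallest enclosing circle is the circumcircle.
Circumcentre = (-5.5, -1.7), r² = 59.54.
Area = π·r² = π·59.54 ≈ 187.050.

187.050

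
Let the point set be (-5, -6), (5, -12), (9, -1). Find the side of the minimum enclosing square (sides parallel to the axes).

14

The bounding box has width 14 and height 11.
An axis-aligned square enclosing the set must have side ≥ max(width, height).
So the minimum side is max(14, 11) = 14.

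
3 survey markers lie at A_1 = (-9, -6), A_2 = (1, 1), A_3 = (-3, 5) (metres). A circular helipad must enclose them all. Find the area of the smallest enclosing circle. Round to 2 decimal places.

Side lengths²: A_1A_2² = 149, A_1A_3² = 157, A_2A_3² = 32.
Since A_1A_3² = 157 < 149 + 32 = 181, the triangle is acute, so the smallest enclosing circle is the circumcircle.
Circumcentre = (-171/34, -35/34), r² = 23393/578.
Area = π·r² = π·23393/578 ≈ 127.15.

127.15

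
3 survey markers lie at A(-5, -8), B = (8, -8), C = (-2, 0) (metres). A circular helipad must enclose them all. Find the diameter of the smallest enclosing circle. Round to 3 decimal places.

13.677

Side lengths²: AB² = 169, AC² = 73, BC² = 164.
Since AB² = 169 < 164 + 73 = 237, the triangle is acute, so the smallest enclosing circle is the circumcircle.
Circumcentre = (1.5, -5.875), r² = 46.765625.
Diameter = 2r = 2√(46.765625) ≈ 13.677.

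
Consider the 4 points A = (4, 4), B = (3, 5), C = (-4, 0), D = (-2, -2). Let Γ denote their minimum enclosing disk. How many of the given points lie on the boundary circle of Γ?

3

By Welzl's lemma the MEC is supported by two points (diametrically opposite) or three points (on a circumcircle).
The farthest pair is A–C with squared distance 80. The circle on this segment as diameter has centre (0, 2) and r² = 80/4 = 20.
Check B: distance² to centre = 18 ≤ 20, so it lies inside.
All remaining points lie in this disk, and no smaller disk contains both endpoints, so this is the minimum enclosing circle.
The points at distance exactly r from the centre are A, C, D — 3 points.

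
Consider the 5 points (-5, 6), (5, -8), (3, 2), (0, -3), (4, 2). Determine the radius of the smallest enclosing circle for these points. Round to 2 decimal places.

A smallest enclosing disk is always determined by at most three of the input points on its boundary.
The farthest pair is (-5, 6)–(5, -8) with squared distance 296. The circle on this segment as diameter has centre (0, -1) and r² = 296/4 = 74.
Check (3, 2): distance² to centre = 18 ≤ 74, so it lies inside.
All remaining points lie in this disk, and no smaller disk contains both endpoints, so this is the minimum enclosing circle.
r = √74 ≈ 8.60.

8.60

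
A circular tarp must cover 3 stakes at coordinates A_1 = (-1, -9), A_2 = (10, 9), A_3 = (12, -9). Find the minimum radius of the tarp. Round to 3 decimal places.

10.612

Side lengths²: A_1A_2² = 445, A_1A_3² = 169, A_2A_3² = 328.
Since A_1A_2² = 445 < 328 + 169 = 497, the triangle is acute, so the smallest enclosing circle is the circumcircle.
Circumcentre = (5.5, -11/18), r² = 18245/162.
r = √(18245/162) ≈ 10.612.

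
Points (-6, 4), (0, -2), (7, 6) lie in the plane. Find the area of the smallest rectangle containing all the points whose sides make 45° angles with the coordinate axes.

90

In coordinates u = x + y, v = x − y the rectangle is axis-aligned; the map (x,y)→(u,v) scales areas by 2.
u-values: -2, -2, 13; range = 13 − (-2) = 15.
v-values: -10, 2, 1; range = 2 − (-10) = 12.
Area = (15 × 12) / 2 = 90.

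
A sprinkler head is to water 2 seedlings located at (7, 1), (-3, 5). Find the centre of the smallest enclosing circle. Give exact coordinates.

(2, 3)

The smallest circle enclosing two points has them as diameter endpoints.
Centre = midpoint = (2, 3); r² = |(7, 1)−(-3, 5)|²/4 = 116/4 = 29.
Centre = (2, 3).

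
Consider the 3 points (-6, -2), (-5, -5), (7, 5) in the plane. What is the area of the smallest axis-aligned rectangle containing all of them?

130

x ranges over [-6, 7], width 13.
y ranges over [-5, 5], height 10.
Area = 13 × 10 = 130.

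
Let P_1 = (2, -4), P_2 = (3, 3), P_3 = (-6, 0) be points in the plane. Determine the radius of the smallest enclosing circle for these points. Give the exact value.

5

Side lengths²: P_1P_2² = 50, P_1P_3² = 80, P_2P_3² = 90.
Since P_2P_3² = 90 < 80 + 50 = 130, the triangle is acute, so the smallest enclosing circle is the circumcircle.
Circumcentre = (-1, 0), r² = 25.
r = √25 = 5.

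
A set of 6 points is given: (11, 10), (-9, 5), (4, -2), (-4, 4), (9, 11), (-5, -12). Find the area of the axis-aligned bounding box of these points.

460

x ranges over [-9, 11], width 20.
y ranges over [-12, 11], height 23.
Area = 20 × 23 = 460.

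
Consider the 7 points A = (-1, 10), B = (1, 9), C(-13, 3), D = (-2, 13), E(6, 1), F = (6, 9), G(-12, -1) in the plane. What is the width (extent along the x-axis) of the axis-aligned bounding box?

19

max x = 6, min x = -13, so width = 19.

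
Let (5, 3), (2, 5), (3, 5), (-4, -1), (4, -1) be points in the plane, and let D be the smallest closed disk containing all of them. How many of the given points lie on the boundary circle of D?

The farthest pair is (5, 3)–(-4, -1) with squared distance 97. The circle on this segment as diameter has centre (0.5, 1) and r² = 97/4 = 24.25.
Check (2, 5): distance² to centre = 18.25 ≤ 24.25, so it lies inside.
All remaining points lie in this disk, and no smaller disk contains both endpoints, so this is the minimum enclosing circle.
The points at distance exactly r from the centre are (5, 3), (-4, -1) — 2 points.

2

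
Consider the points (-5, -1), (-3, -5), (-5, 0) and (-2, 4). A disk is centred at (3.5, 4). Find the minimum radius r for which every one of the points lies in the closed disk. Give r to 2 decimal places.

11.10

The required radius is the distance from (3.5, 4) to the farthest point.
Squared distances: 97.25, 123.25, 88.25, 30.25.
Maximum is 123.25, attained at (-3, -5).
r = √(123.25) ≈ 11.10.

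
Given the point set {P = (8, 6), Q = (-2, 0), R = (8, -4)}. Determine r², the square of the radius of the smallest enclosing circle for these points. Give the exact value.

39.44

Side lengths²: PQ² = 136, PR² = 100, QR² = 116.
Since PQ² = 136 < 116 + 100 = 216, the triangle is acute, so the smallest enclosing circle is the circumcircle.
Circumcentre = (4.2, 1), r² = 39.44.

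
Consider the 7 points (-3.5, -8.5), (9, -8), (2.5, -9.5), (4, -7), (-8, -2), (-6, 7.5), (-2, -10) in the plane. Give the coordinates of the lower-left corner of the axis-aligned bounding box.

(-8, -10)

x-range [-8, 9], y-range [-10, 7.5].
The lower-left corner is (-8, -10).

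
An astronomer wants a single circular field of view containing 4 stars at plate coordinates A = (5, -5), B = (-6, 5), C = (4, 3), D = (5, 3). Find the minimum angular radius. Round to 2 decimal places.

7.43

The minimum enclosing circle of a finite set is fixed by two of the points (as a diameter) or three (as a circumcircle).
The farthest pair is A–B with squared distance 221. The circle on this segment as diameter has centre (-0.5, 0) and r² = 221/4 = 55.25.
Check C: distance² to centre = 29.25 ≤ 55.25, so it lies inside.
All remaining points lie in this disk, and no smaller disk contains both endpoints, so this is the minimum enclosing circle.
r = √(55.25) ≈ 7.43.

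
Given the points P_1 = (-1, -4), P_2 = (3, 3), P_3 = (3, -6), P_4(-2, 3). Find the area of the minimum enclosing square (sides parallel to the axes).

81

The bounding box has width 5 and height 9.
An axis-aligned square enclosing the set must have side ≥ max(width, height).
So the minimum side is max(5, 9) = 9.
Area = 9² = 81.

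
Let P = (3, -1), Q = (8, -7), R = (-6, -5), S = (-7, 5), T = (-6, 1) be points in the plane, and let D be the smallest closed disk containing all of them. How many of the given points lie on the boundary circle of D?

The minimum enclosing circle of a finite set is fixed by two of the points (as a diameter) or three (as a circumcircle).
The farthest pair is Q–S with squared distance 369. The circle on this segment as diameter has centre (0.5, -1) and r² = 369/4 = 92.25.
Check P: distance² to centre = 6.25 ≤ 92.25, so it lies inside.
All remaining points lie in this disk, and no smaller disk contains both endpoints, so this is the minimum enclosing circle.
The points at distance exactly r from the centre are Q, S — 2 points.

2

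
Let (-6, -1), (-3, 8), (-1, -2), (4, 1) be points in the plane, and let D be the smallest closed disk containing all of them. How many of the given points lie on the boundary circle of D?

The minimum enclosing circle of a finite set is fixed by two of the points (as a diameter) or three (as a circumcircle).
The minimum enclosing circle is determined by three boundary points: (-6, -1), (-3, 8), (4, 1).
Their circumcentre is (-1.5, 2.5) with r² = 32.5.
The farthest remaining point (-1, -2) is at distance² 20.5 ≤ 32.5.
The points at distance exactly r from the centre are (-6, -1), (-3, 8), (4, 1) — 3 points.

3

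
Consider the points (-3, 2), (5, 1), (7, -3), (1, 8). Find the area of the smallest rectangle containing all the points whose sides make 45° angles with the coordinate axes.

85

In coordinates u = x + y, v = x − y the rectangle is axis-aligned; the map (x,y)→(u,v) scales areas by 2.
u-values: -1, 6, 4, 9; range = 9 − (-1) = 10.
v-values: -5, 4, 10, -7; range = 10 − (-7) = 17.
Area = (10 × 17) / 2 = 85.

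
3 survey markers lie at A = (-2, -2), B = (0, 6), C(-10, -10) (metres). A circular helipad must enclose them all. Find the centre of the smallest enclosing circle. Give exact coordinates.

Side lengths²: AB² = 68, AC² = 128, BC² = 356.
Since BC² = 356 ≥ 128 + 68 = 196, the angle opposite BC is not acute, so the smallest enclosing circle has BC as diameter.
Centre = midpoint of BC = (-5, -2), r² = 356/4 = 89.
Centre = (-5, -2).

(-5, -2)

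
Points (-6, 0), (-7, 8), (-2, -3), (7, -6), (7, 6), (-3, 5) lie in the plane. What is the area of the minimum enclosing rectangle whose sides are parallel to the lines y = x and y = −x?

266

In coordinates u = x + y, v = x − y the rectangle is axis-aligned; the map (x,y)→(u,v) scales areas by 2.
u-values: -6, 1, -5, 1, 13, 2; range = 13 − (-6) = 19.
v-values: -6, -15, 1, 13, 1, -8; range = 13 − (-15) = 28.
Area = (19 × 28) / 2 = 266.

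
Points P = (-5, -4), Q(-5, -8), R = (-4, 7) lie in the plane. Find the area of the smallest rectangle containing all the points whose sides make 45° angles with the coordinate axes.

112

In coordinates u = x + y, v = x − y the rectangle is axis-aligned; the map (x,y)→(u,v) scales areas by 2.
u-values: -9, -13, 3; range = 3 − (-13) = 16.
v-values: -1, 3, -11; range = 3 − (-11) = 14.
Area = (16 × 14) / 2 = 112.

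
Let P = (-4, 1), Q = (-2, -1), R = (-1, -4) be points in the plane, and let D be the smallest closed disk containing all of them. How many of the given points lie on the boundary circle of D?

2

Side lengths²: PQ² = 8, PR² = 34, QR² = 10.
Since PR² = 34 ≥ 10 + 8 = 18, the angle opposite PR is not acute, so the smallest enclosing circle has PR as diameter.
Centre = midpoint of PR = (-2.5, -1.5), r² = 34/4 = 8.5.
The points at distance exactly r from the centre are P, R — 2 points.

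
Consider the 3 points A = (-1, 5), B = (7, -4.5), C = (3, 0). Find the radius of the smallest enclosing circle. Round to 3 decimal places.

Side lengths²: AB² = 154.25, AC² = 41, BC² = 36.25.
Since AB² = 154.25 ≥ 41 + 36.25 = 77.25, the angle opposite AB is not acute, so the smallest enclosing circle has AB as diameter.
Centre = midpoint of AB = (3, 0.25), r² = 154.25/4 = 38.5625.
r = √(38.5625) ≈ 6.210.

6.210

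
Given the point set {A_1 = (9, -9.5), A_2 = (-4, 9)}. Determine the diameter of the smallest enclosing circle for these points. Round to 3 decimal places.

22.611

The smallest circle enclosing two points has them as diameter endpoints.
Centre = midpoint = (2.5, -0.25); r² = |A_1A_2|²/4 = 511.25/4 = 127.8125.
Diameter = 2r = 2√(127.8125) ≈ 22.611.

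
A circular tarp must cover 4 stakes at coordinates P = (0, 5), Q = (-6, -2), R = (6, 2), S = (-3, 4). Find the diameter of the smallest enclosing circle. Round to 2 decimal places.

A smallest enclosing disk is always determined by at most three of the input points on its boundary.
The farthest pair is Q–R with squared distance 160. The circle on this segment as diameter has centre (0, 0) and r² = 160/4 = 40.
Check P: distance² to centre = 25 ≤ 40, so it lies inside.
All remaining points lie in this disk, and no smaller disk contains both endpoints, so this is the minimum enclosing circle.
Diameter = 2r = 2√40 ≈ 12.65.

12.65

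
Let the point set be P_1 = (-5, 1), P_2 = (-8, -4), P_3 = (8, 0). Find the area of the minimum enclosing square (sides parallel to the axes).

The bounding box has width 16 and height 5.
An axis-aligned square enclosing the set must have side ≥ max(width, height).
So the minimum side is max(16, 5) = 16.
Area = 16² = 256.

256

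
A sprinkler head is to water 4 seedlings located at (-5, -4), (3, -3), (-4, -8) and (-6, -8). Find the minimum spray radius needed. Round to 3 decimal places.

5.148

The minimum enclosing circle of a finite set is fixed by two of the points (as a diameter) or three (as a circumcircle).
The farthest pair is (3, -3)–(-6, -8) with squared distance 106. The circle on this segment as diameter has centre (-1.5, -5.5) and r² = 106/4 = 26.5.
Check (-5, -4): distance² to centre = 14.5 ≤ 26.5, so it lies inside.
All remaining points lie in this disk, and no smaller disk contains both endpoints, so this is the minimum enclosing circle.
r = √(26.5) ≈ 5.148.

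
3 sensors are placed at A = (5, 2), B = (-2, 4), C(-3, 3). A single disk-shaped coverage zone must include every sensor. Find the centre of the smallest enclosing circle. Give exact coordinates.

Side lengths²: AB² = 53, AC² = 65, BC² = 2.
Since AC² = 65 ≥ 53 + 2 = 55, the angle opposite AC is not acute, so the smallest enclosing circle has AC as diameter.
Centre = midpoint of AC = (1, 2.5), r² = 65/4 = 16.25.
Centre = (1, 2.5).

(1, 2.5)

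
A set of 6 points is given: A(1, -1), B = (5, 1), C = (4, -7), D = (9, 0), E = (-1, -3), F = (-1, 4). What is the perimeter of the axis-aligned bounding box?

42

Width = max x − min x = 9 − (-1) = 10.
Height = max y − min y = 4 − (-7) = 11.
Perimeter = 2(10 + 11) = 42.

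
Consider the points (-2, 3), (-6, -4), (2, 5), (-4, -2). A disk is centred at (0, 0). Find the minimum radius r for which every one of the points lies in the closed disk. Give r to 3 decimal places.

7.211

The required radius is the distance from (0, 0) to the farthest point.
Squared distances: 13, 52, 29, 20.
Maximum is 52, attained at (-6, -4).
r = √52 ≈ 7.211.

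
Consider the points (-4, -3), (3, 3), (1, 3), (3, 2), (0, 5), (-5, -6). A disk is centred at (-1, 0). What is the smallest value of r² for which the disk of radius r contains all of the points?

52

The required radius is the distance from (-1, 0) to the farthest point.
Squared distances: 18, 25, 13, 20, 26, 52.
Maximum is 52, attained at (-5, -6).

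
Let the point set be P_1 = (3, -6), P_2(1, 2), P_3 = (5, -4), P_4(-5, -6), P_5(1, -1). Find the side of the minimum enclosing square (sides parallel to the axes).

The bounding box has width 10 and height 8.
An axis-aligned square enclosing the set must have side ≥ max(width, height).
So the minimum side is max(10, 8) = 10.

10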